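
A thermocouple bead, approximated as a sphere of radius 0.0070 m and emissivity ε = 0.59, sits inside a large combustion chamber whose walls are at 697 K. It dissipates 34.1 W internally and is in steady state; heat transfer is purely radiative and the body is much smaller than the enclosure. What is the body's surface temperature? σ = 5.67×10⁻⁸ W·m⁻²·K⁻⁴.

T ≈ 1170 K

For a small grey body in a large enclosure, net radiated power = εσA(T⁴ − T_w⁴).
Steady state: P = εσA(T⁴ − T_w⁴) with A = 4πr² = 6.158×10⁻⁴ m².
T⁴ = P/(εσA) + T_w⁴ = 34.1/(0.59·5.67×10⁻⁸·6.158×10⁻⁴) + (697)⁴
    = 1.655×10¹² + 2.360×10¹¹ = 1.891×10¹² K⁴.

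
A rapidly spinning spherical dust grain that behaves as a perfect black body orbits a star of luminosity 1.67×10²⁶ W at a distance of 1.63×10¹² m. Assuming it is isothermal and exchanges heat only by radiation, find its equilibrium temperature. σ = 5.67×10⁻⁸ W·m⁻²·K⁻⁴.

First find the stellar flux at distance d: S = L/(4πd²) = 1.67×10²⁶/(4π·(1.63×10¹²)²) = 5.002 W/m².
For an isothermal sphere, absorbed (1−a)S·πr² = emitted σ·4πr²·T⁴, so T⁴ = (1−a)S/(4σ).
T⁴ = 1.00·5.002/(4·5.67×10⁻⁸) = 2.205×10⁷ K⁴.

T ≈ 68.5 K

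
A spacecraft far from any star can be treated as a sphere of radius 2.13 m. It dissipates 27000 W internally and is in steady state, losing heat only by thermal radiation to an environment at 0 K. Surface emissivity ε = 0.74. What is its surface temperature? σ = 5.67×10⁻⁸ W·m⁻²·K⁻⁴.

T ≈ 326 K

Steady state: internal power = radiated power, P = εσA T⁴.
Radiating area A = 4πr² = 57.01 m².
T⁴ = P/(εσA) = 27000/(0.74·5.67×10⁻⁸·57.01) = 1.129×10¹⁰ K⁴.
T = (1.129×10¹⁰)^(1/4).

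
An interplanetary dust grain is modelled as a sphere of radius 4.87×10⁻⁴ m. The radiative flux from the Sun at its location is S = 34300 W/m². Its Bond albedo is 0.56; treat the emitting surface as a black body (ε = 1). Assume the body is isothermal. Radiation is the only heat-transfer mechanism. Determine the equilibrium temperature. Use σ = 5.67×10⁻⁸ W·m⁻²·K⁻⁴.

At equilibrium, absorbed power = emitted power.
Absorbing cross-section = πr² = 7.451×10⁻⁷ m²; emitting surface = 4πr² = 2.980×10⁻⁶ m² (ratio 4).
(1−a)S·A_cross = εσ·A_surf·T⁴  ⇒  T⁴ = (1−a)S/(4σ).
T⁴ = 0.440·34300/(4·5.67×10⁻⁸) = 6.654×10¹⁰ K⁴.
T = (6.654×10¹⁰)^(1/4).

T ≈ 508 K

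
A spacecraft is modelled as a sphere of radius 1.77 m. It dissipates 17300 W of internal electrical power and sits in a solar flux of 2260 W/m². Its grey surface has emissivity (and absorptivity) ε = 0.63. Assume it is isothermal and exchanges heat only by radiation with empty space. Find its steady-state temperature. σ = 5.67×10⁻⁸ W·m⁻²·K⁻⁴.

T ≈ 386 K

At steady state, absorbed solar power + internal power = radiated power.
Absorbed: α·S·A_cross = 0.63·2260·9.842 = 14010 W (cross-section πr²).
Total input = 14010 + 17300 = 31310 W.
Radiated: εσ·A_surf·T⁴ with A_surf = 4πr² = 39.37 m².
T⁴ = 31310/(0.63·5.67×10⁻⁸·39.37) = 2.227×10¹⁰ K⁴.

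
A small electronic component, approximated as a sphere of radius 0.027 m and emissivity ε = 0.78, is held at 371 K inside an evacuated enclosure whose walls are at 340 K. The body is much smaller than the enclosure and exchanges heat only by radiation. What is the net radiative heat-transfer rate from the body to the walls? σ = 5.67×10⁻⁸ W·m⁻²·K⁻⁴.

P_net ≈ 2.26 W

For a small grey body in a large enclosure: P_net = εσA(T_body⁴ − T_wall⁴).
A = 4πr² = 0.009161 m²; T_body⁴ − T_wall⁴ = 1.895×10¹⁰ − 1.336×10¹⁰ = 5.582×10⁹ K⁴.
|P_net| = 0.78·5.67×10⁻⁸·0.009161·5.582×10⁹.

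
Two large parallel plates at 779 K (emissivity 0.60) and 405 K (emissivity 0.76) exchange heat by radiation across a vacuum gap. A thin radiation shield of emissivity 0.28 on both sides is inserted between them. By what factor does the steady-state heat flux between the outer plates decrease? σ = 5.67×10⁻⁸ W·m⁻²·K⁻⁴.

factor ≈ 4.10

Without shield: q₀ = σΔ(T⁴)/(1/ε₁+1/ε₂−1) with denominator 1.982.
With shield the two gaps are in series; the resistances add: (1/ε₁+1/ε_s−1)+(1/ε_s+1/ε₂−1) = 4.238+3.887 = 8.125.
Heat-flux ratio q₀/q = 8.125/1.982.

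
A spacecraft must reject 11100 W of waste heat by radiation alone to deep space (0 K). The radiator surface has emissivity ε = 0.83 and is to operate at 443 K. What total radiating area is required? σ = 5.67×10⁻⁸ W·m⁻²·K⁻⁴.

A ≈ 6.12 m²

P = εσA T⁴ ⇒ A = P/(εσT⁴).
T⁴ = 3.851×10¹⁰ K⁴.
A = 11100/(0.83 × 5.67×10⁻⁸ × 3.851×10¹⁰).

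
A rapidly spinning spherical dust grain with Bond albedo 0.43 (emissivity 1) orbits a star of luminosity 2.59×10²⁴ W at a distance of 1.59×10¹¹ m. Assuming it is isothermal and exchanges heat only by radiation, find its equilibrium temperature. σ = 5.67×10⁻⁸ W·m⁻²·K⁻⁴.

First find the stellar flux at distance d: S = L/(4πd²) = 2.59×10²⁴/(4π·(1.59×10¹¹)²) = 8.153 W/m².
For an isothermal sphere, absorbed (1−a)S·πr² = emitted σ·4πr²·T⁴, so T⁴ = (1−a)S/(4σ).
T⁴ = 0.570·8.153/(4·5.67×10⁻⁸) = 2.049×10⁷ K⁴.

T ≈ 67.3 K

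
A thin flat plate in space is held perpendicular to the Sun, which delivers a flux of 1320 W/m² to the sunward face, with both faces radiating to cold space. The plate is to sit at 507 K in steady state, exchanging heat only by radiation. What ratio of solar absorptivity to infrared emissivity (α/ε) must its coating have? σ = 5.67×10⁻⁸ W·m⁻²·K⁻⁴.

Balance: αS·A = εσ·2A·T⁴ ⇒ α/ε = 2σT⁴/S.
α/ε = 2·5.67×10⁻⁸·(507)⁴/1320 = 2·5.67×10⁻⁸·6.607×10¹⁰/1320.

α/ε ≈ 5.68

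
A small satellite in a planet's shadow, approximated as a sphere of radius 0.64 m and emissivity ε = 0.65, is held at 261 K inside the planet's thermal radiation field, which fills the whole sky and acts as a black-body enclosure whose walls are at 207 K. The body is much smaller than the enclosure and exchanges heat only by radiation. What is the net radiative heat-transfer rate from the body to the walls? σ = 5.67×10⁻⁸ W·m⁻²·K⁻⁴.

P_net ≈ 532 W

For a small grey body in a large enclosure: P_net = εσA(T_body⁴ − T_wall⁴).
A = 4πr² = 5.147 m²; T_body⁴ − T_wall⁴ = 4.640×10⁹ − 1.836×10⁹ = 2.804×10⁹ K⁴.
|P_net| = 0.65·5.67×10⁻⁸·5.147·2.804×10⁹.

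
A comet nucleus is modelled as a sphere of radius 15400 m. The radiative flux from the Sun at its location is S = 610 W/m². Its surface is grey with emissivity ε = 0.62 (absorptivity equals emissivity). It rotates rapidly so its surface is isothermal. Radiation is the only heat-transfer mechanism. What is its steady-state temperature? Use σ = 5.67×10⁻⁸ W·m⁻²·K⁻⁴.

T ≈ 228 K

At equilibrium, absorbed power = emitted power.
Absorbing cross-section = πr² = 7.451×10⁸ m²; emitting surface = 4πr² = 2.980×10⁹ m² (ratio 4).
εS·A_cross = εσ·A_surf·T⁴  ⇒  T⁴ = S/(4σ)   (ε cancels).
T⁴ = 610/(4·5.67×10⁻⁸) = 2.690×10⁹ K⁴.
T = (2.690×10⁹)^(1/4).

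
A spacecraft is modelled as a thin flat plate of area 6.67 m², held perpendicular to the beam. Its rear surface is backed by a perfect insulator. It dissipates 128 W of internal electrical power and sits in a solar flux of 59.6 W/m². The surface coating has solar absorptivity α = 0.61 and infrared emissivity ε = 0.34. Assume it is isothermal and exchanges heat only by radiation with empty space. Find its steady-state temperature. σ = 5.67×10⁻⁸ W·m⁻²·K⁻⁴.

At steady state, absorbed solar power + internal power = radiated power.
Absorbed: α·S·A_cross = 0.61·59.6·6.670 = 242.5 W (cross-section A).
Total input = 242.5 + 128 = 370.5 W.
Radiated: εσ·A_surf·T⁴ with A_surf = A = 6.670 m².
T⁴ = 370.5/(0.34·5.67×10⁻⁸·6.670) = 2.881×10⁹ K⁴.

T ≈ 232 K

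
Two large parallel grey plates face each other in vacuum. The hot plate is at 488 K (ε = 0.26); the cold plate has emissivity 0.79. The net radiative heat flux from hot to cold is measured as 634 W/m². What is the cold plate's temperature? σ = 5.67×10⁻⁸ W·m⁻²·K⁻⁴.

T₂ ≈ 322 K

q = σ(T₁⁴ − T₂⁴)/(1/ε₁ + 1/ε₂ − 1); denominator = 4.112.
T₂⁴ = T₁⁴ − q·(1/ε₁+1/ε₂−1)/σ = 5.671×10¹⁰ − 634·4.112/5.67×10⁻⁸
    = 1.073×10¹⁰ K⁴.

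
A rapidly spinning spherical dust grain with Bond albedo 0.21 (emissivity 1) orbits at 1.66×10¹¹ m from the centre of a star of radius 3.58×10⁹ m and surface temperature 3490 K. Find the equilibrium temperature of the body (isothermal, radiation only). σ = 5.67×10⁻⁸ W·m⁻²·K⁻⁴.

T ≈ 342 K

The star's surface emits σT_*⁴; at distance d the flux is S = σT_*⁴(R_*/d)².
S = 5.67×10⁻⁸·(3490)⁴·(3.58×10⁹/1.66×10¹¹)² = 3912 W/m².
For an isothermal sphere T⁴ = (1−a)S/(4σ) = 1.363×10¹⁰ K⁴.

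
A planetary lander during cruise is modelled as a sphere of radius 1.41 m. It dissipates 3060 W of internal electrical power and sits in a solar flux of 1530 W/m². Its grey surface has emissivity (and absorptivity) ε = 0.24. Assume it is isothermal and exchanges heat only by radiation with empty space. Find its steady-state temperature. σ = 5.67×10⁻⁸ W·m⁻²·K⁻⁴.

At steady state, absorbed solar power + internal power = radiated power.
Absorbed: α·S·A_cross = 0.24·1530·6.246 = 2293 W (cross-section πr²).
Total input = 2293 + 3060 = 5353 W.
Radiated: εσ·A_surf·T⁴ with A_surf = 4πr² = 24.98 m².
T⁴ = 5353/(0.24·5.67×10⁻⁸·24.98) = 1.575×10¹⁰ K⁴.

T ≈ 354 K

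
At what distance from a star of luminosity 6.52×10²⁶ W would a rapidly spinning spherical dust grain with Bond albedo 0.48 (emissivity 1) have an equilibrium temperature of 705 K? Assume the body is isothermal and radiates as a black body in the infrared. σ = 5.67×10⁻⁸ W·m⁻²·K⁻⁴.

For an isothermal black-emitting sphere, (1−a)S·πr² = σ·4πr²·T⁴ ⇒ S = 4σT⁴/(1−a).
S = 4·5.67×10⁻⁸·(705)⁴/0.520 = 1.077×10⁵ W/m².
Flux falls as S = L/(4πd²), so d = √(L/(4πS)) = √(6.52×10²⁶/(4π·1.077×10⁵)).

d ≈ 2.19×10¹⁰ m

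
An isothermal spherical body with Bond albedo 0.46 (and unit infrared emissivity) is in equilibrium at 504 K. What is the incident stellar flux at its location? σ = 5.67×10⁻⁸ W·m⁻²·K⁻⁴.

(1−a)S·πr² = σ·4πr²·T⁴ ⇒ S = 4σT⁴/(1−a).
S = 4·5.67×10⁻⁸·6.452×10¹⁰/0.540.

S ≈ 27100 W/m²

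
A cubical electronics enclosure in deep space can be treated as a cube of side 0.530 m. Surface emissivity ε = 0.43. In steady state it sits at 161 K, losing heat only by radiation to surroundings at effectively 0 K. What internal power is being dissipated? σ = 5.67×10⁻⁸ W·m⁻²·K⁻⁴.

P ≈ 27.6 W

Steady state: P = εσA T⁴.
A = 6L² = 1.685 m²; T⁴ = (161)⁴ = 6.719×10⁸ K⁴.
P = 0.43 × 5.67×10⁻⁸ × 1.685 × 6.719×10⁸.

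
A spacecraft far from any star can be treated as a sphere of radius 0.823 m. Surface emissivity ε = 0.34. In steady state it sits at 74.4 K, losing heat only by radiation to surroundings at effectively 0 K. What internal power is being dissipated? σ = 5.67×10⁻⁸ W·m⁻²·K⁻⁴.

Steady state: P = εσA T⁴.
A = 4πr² = 8.512 m²; T⁴ = (74.4)⁴ = 3.064×10⁷ K⁴.
P = 0.34 × 5.67×10⁻⁸ × 8.512 × 3.064×10⁷.

P ≈ 5.03 W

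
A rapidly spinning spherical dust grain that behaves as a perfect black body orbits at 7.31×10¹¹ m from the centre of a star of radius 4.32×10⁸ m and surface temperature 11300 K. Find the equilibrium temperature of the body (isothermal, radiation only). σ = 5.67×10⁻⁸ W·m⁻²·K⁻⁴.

The star's surface emits σT_*⁴; at distance d the flux is S = σT_*⁴(R_*/d)².
S = 5.67×10⁻⁸·(11300)⁴·(4.32×10⁸/7.31×10¹¹)² = 322.9 W/m².
For an isothermal sphere T⁴ = (1−a)S/(4σ) = 1.424×10⁹ K⁴.

T ≈ 194 K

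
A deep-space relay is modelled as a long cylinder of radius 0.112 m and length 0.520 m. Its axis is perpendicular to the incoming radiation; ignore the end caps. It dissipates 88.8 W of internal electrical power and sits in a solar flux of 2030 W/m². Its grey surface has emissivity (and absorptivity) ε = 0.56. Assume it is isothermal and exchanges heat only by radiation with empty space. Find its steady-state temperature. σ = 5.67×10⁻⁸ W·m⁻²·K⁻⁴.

T ≈ 371 K

At steady state, absorbed solar power + internal power = radiated power.
Absorbed: α·S·A_cross = 0.56·2030·0.1165 = 132.4 W (cross-section 2rL).
Total input = 132.4 + 88.8 = 221.2 W.
Radiated: εσ·A_surf·T⁴ with A_surf = 2πrL = 0.3659 m².
T⁴ = 221.2/(0.56·5.67×10⁻⁸·0.3659) = 1.904×10¹⁰ K⁴.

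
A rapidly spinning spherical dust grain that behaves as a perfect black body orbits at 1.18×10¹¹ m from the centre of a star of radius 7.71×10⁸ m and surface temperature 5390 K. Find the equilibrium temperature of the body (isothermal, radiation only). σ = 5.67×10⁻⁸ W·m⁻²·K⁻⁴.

T ≈ 308 K

The star's surface emits σT_*⁴; at distance d the flux is S = σT_*⁴(R_*/d)².
S = 5.67×10⁻⁸·(5390)⁴·(7.71×10⁸/1.18×10¹¹)² = 2043 W/m².
For an isothermal sphere T⁴ = (1−a)S/(4σ) = 9.008×10⁹ K⁴.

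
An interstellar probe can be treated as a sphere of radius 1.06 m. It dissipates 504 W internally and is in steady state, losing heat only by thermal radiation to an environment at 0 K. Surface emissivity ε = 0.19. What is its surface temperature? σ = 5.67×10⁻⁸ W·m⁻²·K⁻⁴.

T ≈ 240 K

Steady state: internal power = radiated power, P = εσA T⁴.
Radiating area A = 4πr² = 14.12 m².
T⁴ = P/(εσA) = 504/(0.19·5.67×10⁻⁸·14.12) = 3.313×10⁹ K⁴.
T = (3.313×10⁹)^(1/4).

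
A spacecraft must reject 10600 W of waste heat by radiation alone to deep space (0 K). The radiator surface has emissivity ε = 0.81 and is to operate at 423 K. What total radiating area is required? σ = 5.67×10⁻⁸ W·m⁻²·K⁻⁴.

P = εσA T⁴ ⇒ A = P/(εσT⁴).
T⁴ = 3.202×10¹⁰ K⁴.
A = 10600/(0.81 × 5.67×10⁻⁸ × 3.202×10¹⁰).

A ≈ 7.21 m²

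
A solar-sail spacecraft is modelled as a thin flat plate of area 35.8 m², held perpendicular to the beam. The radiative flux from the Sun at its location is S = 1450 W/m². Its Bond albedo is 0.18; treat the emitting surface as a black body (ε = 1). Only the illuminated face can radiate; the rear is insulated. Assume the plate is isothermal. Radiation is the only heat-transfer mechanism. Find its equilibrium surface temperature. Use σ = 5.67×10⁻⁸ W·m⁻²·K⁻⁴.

T ≈ 381 K

At equilibrium, absorbed power = emitted power.
Absorbing cross-section = A = 35.80 m²; emitting surface = A = 35.80 m² (ratio 1).
(1−a)S·A_cross = εσ·A_surf·T⁴  ⇒  T⁴ = (1−a)S/(1σ).
T⁴ = 0.820·1450/(1·5.67×10⁻⁸) = 2.097×10¹⁰ K⁴.
T = (2.097×10¹⁰)^(1/4).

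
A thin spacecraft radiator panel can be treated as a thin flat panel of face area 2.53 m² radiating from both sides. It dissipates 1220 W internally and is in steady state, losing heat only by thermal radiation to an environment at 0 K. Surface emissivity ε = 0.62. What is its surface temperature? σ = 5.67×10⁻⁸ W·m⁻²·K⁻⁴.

Steady state: internal power = radiated power, P = εσA T⁴.
Radiating area A = 2·2.53 = 5.060 m².
T⁴ = P/(εσA) = 1220/(0.62·5.67×10⁻⁸·5.060) = 6.859×10⁹ K⁴.
T = (6.859×10⁹)^(1/4).

T ≈ 288 K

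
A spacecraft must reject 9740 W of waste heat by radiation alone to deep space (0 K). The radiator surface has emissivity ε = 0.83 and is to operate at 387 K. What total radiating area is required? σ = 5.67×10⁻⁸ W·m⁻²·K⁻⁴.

A ≈ 9.23 m²

P = εσA T⁴ ⇒ A = P/(εσT⁴).
T⁴ = 2.243×10¹⁰ K⁴.
A = 9740/(0.83 × 5.67×10⁻⁸ × 2.243×10¹⁰).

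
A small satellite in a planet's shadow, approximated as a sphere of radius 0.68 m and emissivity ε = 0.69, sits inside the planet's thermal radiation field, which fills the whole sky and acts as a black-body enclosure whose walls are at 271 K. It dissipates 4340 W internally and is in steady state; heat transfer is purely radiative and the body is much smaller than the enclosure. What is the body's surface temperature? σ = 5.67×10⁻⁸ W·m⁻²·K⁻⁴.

T ≈ 396 K

For a small grey body in a large enclosure, net radiated power = εσA(T⁴ − T_w⁴).
Steady state: P = εσA(T⁴ − T_w⁴) with A = 4πr² = 5.811 m².
T⁴ = P/(εσA) + T_w⁴ = 4340/(0.69·5.67×10⁻⁸·5.811) + (271)⁴
    = 1.909×10¹⁰ + 5.394×10⁹ = 2.448×10¹⁰ K⁴.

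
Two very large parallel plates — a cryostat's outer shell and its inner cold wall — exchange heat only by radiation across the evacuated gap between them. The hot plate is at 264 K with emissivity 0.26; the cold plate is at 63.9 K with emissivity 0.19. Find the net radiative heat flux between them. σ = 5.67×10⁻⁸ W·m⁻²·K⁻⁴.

q ≈ 33.8 W/m²

For two infinite grey parallel plates, q = σ(T₁⁴ − T₂⁴)/(1/ε₁ + 1/ε₂ − 1).
T₁⁴ − T₂⁴ = 4.858×10⁹ − 1.667×10⁷ = 4.841×10⁹ K⁴.
1/ε₁ + 1/ε₂ − 1 = 3.846 + 5.263 − 1 = 8.109.
q = 5.67×10⁻⁸ × 4.841×10⁹ / 8.109.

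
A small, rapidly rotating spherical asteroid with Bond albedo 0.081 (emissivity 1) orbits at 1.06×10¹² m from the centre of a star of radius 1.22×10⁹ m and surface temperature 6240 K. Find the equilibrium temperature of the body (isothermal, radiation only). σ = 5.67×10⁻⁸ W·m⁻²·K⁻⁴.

The star's surface emits σT_*⁴; at distance d the flux is S = σT_*⁴(R_*/d)².
S = 5.67×10⁻⁸·(6240)⁴·(1.22×10⁹/1.06×10¹²)² = 113.9 W/m².
For an isothermal sphere T⁴ = (1−a)S/(4σ) = 4.614×10⁸ K⁴.

T ≈ 147 K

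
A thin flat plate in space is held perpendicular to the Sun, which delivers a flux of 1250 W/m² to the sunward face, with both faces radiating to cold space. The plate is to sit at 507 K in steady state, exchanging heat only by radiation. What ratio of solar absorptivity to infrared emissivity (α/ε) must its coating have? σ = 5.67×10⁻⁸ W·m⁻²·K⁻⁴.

Balance: αS·A = εσ·2A·T⁴ ⇒ α/ε = 2σT⁴/S.
α/ε = 2·5.67×10⁻⁸·(507)⁴/1250 = 2·5.67×10⁻⁸·6.607×10¹⁰/1250.

α/ε ≈ 5.99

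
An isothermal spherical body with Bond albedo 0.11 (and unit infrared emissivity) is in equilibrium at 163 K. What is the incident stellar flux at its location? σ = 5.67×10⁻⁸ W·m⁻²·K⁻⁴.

(1−a)S·πr² = σ·4πr²·T⁴ ⇒ S = 4σT⁴/(1−a).
S = 4·5.67×10⁻⁸·7.059×10⁸/0.890.

S ≈ 180 W/m²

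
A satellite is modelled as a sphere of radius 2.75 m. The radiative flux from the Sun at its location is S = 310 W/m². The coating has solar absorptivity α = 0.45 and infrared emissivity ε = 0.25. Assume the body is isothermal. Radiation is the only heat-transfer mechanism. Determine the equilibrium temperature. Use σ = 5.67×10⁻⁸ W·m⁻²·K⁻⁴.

At equilibrium, absorbed power = emitted power.
Absorbing cross-section = πr² = 23.76 m²; emitting surface = 4πr² = 95.03 m² (ratio 4).
αS·A_cross = εσ·A_surf·T⁴  ⇒  T⁴ = αS/(ε·4σ).
T⁴ = 0.450·310/(0.25·4·5.67×10⁻⁸) = 2.460×10⁹ K⁴.
T = (2.460×10⁹)^(1/4).

T ≈ 223 K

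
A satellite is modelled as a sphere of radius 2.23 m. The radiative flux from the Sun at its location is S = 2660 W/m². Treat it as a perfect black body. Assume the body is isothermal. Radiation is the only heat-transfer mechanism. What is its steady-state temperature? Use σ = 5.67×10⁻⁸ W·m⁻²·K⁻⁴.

At equilibrium, absorbed power = emitted power.
Absorbing cross-section = πr² = 15.62 m²; emitting surface = 4πr² = 62.49 m² (ratio 4).
S·A_cross = εσ·A_surf·T⁴  ⇒  T⁴ = S/(4σ).
T⁴ = 1.00·2660/(4·5.67×10⁻⁸) = 1.173×10¹⁰ K⁴.
T = (1.173×10¹⁰)^(1/4).

T ≈ 329 K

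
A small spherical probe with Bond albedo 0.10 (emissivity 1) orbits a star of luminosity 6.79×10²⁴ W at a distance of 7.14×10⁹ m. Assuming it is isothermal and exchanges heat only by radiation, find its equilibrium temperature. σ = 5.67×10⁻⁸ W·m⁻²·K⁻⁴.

T ≈ 453 K

First find the stellar flux at distance d: S = L/(4πd²) = 6.79×10²⁴/(4π·(7.14×10⁹)²) = 10600 W/m².
For an isothermal sphere, absorbed (1−a)S·πr² = emitted σ·4πr²·T⁴, so T⁴ = (1−a)S/(4σ).
T⁴ = 0.900·10600/(4·5.67×10⁻⁸) = 4.206×10¹⁰ K⁴.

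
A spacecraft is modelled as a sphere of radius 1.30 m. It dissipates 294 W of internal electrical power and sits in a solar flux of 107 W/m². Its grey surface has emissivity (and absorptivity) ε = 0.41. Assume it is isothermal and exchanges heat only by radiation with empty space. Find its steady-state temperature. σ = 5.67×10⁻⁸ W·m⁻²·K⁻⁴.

T ≈ 181 K

At steady state, absorbed solar power + internal power = radiated power.
Absorbed: α·S·A_cross = 0.41·107·5.309 = 232.9 W (cross-section πr²).
Total input = 232.9 + 294 = 526.9 W.
Radiated: εσ·A_surf·T⁴ with A_surf = 4πr² = 21.24 m².
T⁴ = 526.9/(0.41·5.67×10⁻⁸·21.24) = 1.067×10⁹ K⁴.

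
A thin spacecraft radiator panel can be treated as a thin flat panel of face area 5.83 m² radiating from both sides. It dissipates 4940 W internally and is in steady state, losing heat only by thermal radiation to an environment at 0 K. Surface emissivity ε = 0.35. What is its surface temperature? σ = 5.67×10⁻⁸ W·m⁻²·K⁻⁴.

Steady state: internal power = radiated power, P = εσA T⁴.
Radiating area A = 2·5.83 = 11.66 m².
T⁴ = P/(εσA) = 4940/(0.35·5.67×10⁻⁸·11.66) = 2.135×10¹⁰ K⁴.
T = (2.135×10¹⁰)^(1/4).

T ≈ 382 K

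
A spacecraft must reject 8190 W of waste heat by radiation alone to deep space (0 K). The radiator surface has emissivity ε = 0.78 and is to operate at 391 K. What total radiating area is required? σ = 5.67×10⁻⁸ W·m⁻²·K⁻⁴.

P = εσA T⁴ ⇒ A = P/(εσT⁴).
T⁴ = 2.337×10¹⁰ K⁴.
A = 8190/(0.78 × 5.67×10⁻⁸ × 2.337×10¹⁰).

A ≈ 7.92 m²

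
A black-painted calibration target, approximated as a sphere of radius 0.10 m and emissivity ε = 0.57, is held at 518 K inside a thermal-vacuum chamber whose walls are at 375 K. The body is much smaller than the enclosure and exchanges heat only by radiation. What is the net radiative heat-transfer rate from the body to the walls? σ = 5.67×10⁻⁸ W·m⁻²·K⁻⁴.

For a small grey body in a large enclosure: P_net = εσA(T_body⁴ − T_wall⁴).
A = 4πr² = 0.1257 m²; T_body⁴ − T_wall⁴ = 7.200×10¹⁰ − 1.978×10¹⁰ = 5.222×10¹⁰ K⁴.
|P_net| = 0.57·5.67×10⁻⁸·0.1257·5.222×10¹⁰.

P_net ≈ 212 W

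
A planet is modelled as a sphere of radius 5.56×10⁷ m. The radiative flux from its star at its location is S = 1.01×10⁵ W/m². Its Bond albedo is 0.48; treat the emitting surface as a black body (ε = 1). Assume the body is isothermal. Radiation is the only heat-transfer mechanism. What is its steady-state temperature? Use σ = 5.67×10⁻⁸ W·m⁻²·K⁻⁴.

At equilibrium, absorbed power = emitted power.
Absorbing cross-section = πr² = 9.712×10¹⁵ m²; emitting surface = 4πr² = 3.885×10¹⁶ m² (ratio 4).
(1−a)S·A_cross = εσ·A_surf·T⁴  ⇒  T⁴ = (1−a)S/(4σ).
T⁴ = 0.520·1.01×10⁵/(4·5.67×10⁻⁸) = 2.316×10¹¹ K⁴.
T = (2.316×10¹¹)^(1/4).

T ≈ 694 K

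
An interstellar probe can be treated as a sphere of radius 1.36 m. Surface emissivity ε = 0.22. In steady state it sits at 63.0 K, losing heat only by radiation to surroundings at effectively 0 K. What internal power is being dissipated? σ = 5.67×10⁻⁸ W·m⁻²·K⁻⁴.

P ≈ 4.57 W

Steady state: P = εσA T⁴.
A = 4πr² = 23.24 m²; T⁴ = (63.0)⁴ = 1.575×10⁷ K⁴.
P = 0.22 × 5.67×10⁻⁸ × 23.24 × 1.575×10⁷.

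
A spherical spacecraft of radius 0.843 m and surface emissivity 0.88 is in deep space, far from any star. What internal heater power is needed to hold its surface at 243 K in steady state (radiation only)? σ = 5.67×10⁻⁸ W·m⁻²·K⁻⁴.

P ≈ 1550 W

P = εσ·4πr²·T⁴.
4πr² = 8.930 m²; T⁴ = 3.487×10⁹ K⁴.
P = 0.88·5.67×10⁻⁸·8.930·3.487×10⁹.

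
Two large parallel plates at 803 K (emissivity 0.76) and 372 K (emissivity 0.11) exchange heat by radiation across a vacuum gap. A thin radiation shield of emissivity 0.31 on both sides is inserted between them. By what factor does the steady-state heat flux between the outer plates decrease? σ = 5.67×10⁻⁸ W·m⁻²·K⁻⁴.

factor ≈ 1.58

Without shield: q₀ = σΔ(T⁴)/(1/ε₁+1/ε₂−1) with denominator 9.407.
With shield the two gaps are in series; the resistances add: (1/ε₁+1/ε_s−1)+(1/ε_s+1/ε₂−1) = 3.542+11.32 = 14.86.
Heat-flux ratio q₀/q = 14.86/9.407.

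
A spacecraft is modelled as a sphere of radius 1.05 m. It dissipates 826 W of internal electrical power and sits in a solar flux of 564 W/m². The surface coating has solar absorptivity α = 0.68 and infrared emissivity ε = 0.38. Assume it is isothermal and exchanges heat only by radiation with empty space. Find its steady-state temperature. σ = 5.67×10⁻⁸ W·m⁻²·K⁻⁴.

At steady state, absorbed solar power + internal power = radiated power.
Absorbed: α·S·A_cross = 0.68·564·3.464 = 1328 W (cross-section πr²).
Total input = 1328 + 826 = 2154 W.
Radiated: εσ·A_surf·T⁴ with A_surf = 4πr² = 13.85 m².
T⁴ = 2154/(0.38·5.67×10⁻⁸·13.85) = 7.217×10⁹ K⁴.

T ≈ 291 K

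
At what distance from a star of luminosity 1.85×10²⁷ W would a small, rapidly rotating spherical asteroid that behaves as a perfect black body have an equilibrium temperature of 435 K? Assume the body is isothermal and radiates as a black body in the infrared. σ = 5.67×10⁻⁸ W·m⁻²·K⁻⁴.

For an isothermal black-emitting sphere, (1−a)S·πr² = σ·4πr²·T⁴ ⇒ S = 4σT⁴/(1−a).
S = 4·5.67×10⁻⁸·(435)⁴/1.00 = 8121 W/m².
Flux falls as S = L/(4πd²), so d = √(L/(4πS)) = √(1.85×10²⁷/(4π·8121)).

d ≈ 1.35×10¹¹ m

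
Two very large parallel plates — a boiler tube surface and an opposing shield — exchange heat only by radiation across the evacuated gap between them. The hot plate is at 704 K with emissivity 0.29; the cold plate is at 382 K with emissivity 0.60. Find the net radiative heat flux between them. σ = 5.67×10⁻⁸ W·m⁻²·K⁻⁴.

For two infinite grey parallel plates, q = σ(T₁⁴ − T₂⁴)/(1/ε₁ + 1/ε₂ − 1).
T₁⁴ − T₂⁴ = 2.456×10¹¹ − 2.129×10¹⁰ = 2.243×10¹¹ K⁴.
1/ε₁ + 1/ε₂ − 1 = 3.448 + 1.667 − 1 = 4.115.
q = 5.67×10⁻⁸ × 2.243×10¹¹ / 4.115.

q ≈ 3090 W/m²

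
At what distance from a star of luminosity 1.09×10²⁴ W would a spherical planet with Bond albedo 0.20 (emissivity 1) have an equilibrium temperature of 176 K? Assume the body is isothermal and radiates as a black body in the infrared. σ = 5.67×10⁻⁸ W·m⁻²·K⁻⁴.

d ≈ 1.79×10¹⁰ m

For an isothermal black-emitting sphere, (1−a)S·πr² = σ·4πr²·T⁴ ⇒ S = 4σT⁴/(1−a).
S = 4·5.67×10⁻⁸·(176)⁴/0.800 = 272.0 W/m².
Flux falls as S = L/(4πd²), so d = √(L/(4πS)) = √(1.09×10²⁴/(4π·272.0)).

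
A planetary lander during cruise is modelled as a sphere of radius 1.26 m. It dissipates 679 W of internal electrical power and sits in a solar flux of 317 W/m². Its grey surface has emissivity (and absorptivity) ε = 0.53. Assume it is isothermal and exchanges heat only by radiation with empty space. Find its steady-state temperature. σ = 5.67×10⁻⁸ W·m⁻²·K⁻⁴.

T ≈ 224 K

At steady state, absorbed solar power + internal power = radiated power.
Absorbed: α·S·A_cross = 0.53·317·4.988 = 838.0 W (cross-section πr²).
Total input = 838.0 + 679 = 1517 W.
Radiated: εσ·A_surf·T⁴ with A_surf = 4πr² = 19.95 m².
T⁴ = 1517/(0.53·5.67×10⁻⁸·19.95) = 2.530×10⁹ K⁴.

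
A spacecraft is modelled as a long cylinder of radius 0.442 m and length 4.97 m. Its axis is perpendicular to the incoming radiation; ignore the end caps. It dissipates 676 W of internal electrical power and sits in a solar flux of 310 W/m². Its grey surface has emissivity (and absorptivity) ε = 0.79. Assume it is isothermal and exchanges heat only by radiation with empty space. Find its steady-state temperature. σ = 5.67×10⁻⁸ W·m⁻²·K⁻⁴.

T ≈ 231 K

At steady state, absorbed solar power + internal power = radiated power.
Absorbed: α·S·A_cross = 0.79·310·4.393 = 1076 W (cross-section 2rL).
Total input = 1076 + 676 = 1752 W.
Radiated: εσ·A_surf·T⁴ with A_surf = 2πrL = 13.80 m².
T⁴ = 1752/(0.79·5.67×10⁻⁸·13.80) = 2.834×10⁹ K⁴.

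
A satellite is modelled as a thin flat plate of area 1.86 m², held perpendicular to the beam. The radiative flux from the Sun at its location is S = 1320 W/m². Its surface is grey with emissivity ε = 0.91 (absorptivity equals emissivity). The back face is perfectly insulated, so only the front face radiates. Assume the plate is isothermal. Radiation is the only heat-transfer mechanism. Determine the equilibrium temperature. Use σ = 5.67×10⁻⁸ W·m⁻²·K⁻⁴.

T ≈ 391 K

At equilibrium, absorbed power = emitted power.
Absorbing cross-section = A = 1.860 m²; emitting surface = A = 1.860 m² (ratio 1).
εS·A_cross = εσ·A_surf·T⁴  ⇒  T⁴ = S/(1σ)   (ε cancels).
T⁴ = 1320/(1·5.67×10⁻⁸) = 2.328×10¹⁰ K⁴.
T = (2.328×10¹⁰)^(1/4).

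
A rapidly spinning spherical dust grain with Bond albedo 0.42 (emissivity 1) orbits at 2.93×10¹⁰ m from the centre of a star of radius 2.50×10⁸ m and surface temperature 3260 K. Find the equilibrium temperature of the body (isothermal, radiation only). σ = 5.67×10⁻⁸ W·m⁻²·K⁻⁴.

T ≈ 186 K

The star's surface emits σT_*⁴; at distance d the flux is S = σT_*⁴(R_*/d)².
S = 5.67×10⁻⁸·(3260)⁴·(2.50×10⁸/2.93×10¹⁰)² = 466.2 W/m².
For an isothermal sphere T⁴ = (1−a)S/(4σ) = 1.192×10⁹ K⁴.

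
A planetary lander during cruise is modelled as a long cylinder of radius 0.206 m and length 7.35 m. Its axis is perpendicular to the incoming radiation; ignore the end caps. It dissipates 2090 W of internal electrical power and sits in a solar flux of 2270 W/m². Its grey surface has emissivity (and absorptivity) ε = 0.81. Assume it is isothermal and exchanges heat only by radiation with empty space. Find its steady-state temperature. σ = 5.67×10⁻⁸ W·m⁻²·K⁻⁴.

T ≈ 364 K

At steady state, absorbed solar power + internal power = radiated power.
Absorbed: α·S·A_cross = 0.81·2270·3.028 = 5568 W (cross-section 2rL).
Total input = 5568 + 2090 = 7658 W.
Radiated: εσ·A_surf·T⁴ with A_surf = 2πrL = 9.513 m².
T⁴ = 7658/(0.81·5.67×10⁻⁸·9.513) = 1.753×10¹⁰ K⁴.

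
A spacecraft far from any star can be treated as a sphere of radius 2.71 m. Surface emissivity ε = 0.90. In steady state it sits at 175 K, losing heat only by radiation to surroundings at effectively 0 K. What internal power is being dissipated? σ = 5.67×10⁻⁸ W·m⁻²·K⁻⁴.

Steady state: P = εσA T⁴.
A = 4πr² = 92.29 m²; T⁴ = (175)⁴ = 9.379×10⁸ K⁴.
P = 0.90 × 5.67×10⁻⁸ × 92.29 × 9.379×10⁸.

P ≈ 4420 W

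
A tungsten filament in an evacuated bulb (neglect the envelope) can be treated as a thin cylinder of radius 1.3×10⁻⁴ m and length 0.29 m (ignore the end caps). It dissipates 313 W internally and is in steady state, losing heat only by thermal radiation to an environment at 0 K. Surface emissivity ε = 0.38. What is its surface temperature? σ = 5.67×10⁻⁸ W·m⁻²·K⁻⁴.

T ≈ 2800 K

Steady state: internal power = radiated power, P = εσA T⁴.
Radiating area A = 2πrL = 2.369×10⁻⁴ m².
T⁴ = P/(εσA) = 313/(0.38·5.67×10⁻⁸·2.369×10⁻⁴) = 6.133×10¹³ K⁴.
T = (6.133×10¹³)^(1/4).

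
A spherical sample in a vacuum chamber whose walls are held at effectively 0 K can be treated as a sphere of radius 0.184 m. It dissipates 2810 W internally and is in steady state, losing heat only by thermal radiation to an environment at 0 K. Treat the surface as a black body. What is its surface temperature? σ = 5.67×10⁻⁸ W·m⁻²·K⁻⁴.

Steady state: internal power = radiated power, P = εσA T⁴.
Radiating area A = 4πr² = 0.4254 m².
T⁴ = P/(εσA) = 2810/(1.0·5.67×10⁻⁸·0.4254) = 1.165×10¹¹ K⁴.
T = (1.165×10¹¹)^(1/4).

T ≈ 584 K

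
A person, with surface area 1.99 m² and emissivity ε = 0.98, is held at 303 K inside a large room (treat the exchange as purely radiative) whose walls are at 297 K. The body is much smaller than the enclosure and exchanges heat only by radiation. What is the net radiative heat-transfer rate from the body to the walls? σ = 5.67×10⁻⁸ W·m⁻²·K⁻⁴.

For a small grey body in a large enclosure: P_net = εσA(T_body⁴ − T_wall⁴).
A = 1.99 m²; T_body⁴ − T_wall⁴ = 8.429×10⁹ − 7.781×10⁹ = 6.481×10⁸ K⁴.
|P_net| = 0.98·5.67×10⁻⁸·1.990·6.481×10⁸.

P_net ≈ 71.7 W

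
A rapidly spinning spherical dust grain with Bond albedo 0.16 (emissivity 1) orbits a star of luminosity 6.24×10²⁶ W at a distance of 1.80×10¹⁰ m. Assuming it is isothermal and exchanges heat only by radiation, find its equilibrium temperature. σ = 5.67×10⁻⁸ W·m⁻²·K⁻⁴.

First find the stellar flux at distance d: S = L/(4πd²) = 6.24×10²⁶/(4π·(1.80×10¹⁰)²) = 1.533×10⁵ W/m².
For an isothermal sphere, absorbed (1−a)S·πr² = emitted σ·4πr²·T⁴, so T⁴ = (1−a)S/(4σ).
T⁴ = 0.840·1.533×10⁵/(4·5.67×10⁻⁸) = 5.676×10¹¹ K⁴.

T ≈ 868 K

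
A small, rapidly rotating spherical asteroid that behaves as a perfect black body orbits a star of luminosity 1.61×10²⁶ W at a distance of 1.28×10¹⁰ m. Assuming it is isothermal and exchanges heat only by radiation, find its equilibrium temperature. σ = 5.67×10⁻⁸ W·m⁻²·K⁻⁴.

T ≈ 766 K

First find the stellar flux at distance d: S = L/(4πd²) = 1.61×10²⁶/(4π·(1.28×10¹⁰)²) = 78200 W/m².
For an isothermal sphere, absorbed (1−a)S·πr² = emitted σ·4πr²·T⁴, so T⁴ = (1−a)S/(4σ).
T⁴ = 1.00·78200/(4·5.67×10⁻⁸) = 3.448×10¹¹ K⁴.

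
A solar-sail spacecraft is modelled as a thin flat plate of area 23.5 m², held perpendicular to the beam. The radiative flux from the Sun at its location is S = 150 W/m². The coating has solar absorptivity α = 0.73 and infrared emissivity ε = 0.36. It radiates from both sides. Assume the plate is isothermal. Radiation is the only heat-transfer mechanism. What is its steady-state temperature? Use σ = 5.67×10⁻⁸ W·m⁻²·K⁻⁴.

At equilibrium, absorbed power = emitted power.
Absorbing cross-section = A = 23.50 m²; emitting surface = 2A = 47.00 m² (ratio 2).
αS·A_cross = εσ·A_surf·T⁴  ⇒  T⁴ = αS/(ε·2σ).
T⁴ = 0.730·150/(0.36·2·5.67×10⁻⁸) = 2.682×10⁹ K⁴.
T = (2.682×10⁹)^(1/4).

T ≈ 228 K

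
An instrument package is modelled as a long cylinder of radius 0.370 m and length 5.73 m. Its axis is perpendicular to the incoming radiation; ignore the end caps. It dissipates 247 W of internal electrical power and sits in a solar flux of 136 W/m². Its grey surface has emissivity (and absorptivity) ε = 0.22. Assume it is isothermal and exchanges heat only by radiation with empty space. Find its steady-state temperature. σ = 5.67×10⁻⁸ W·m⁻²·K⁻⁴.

At steady state, absorbed solar power + internal power = radiated power.
Absorbed: α·S·A_cross = 0.22·136·4.240 = 126.9 W (cross-section 2rL).
Total input = 126.9 + 247 = 373.9 W.
Radiated: εσ·A_surf·T⁴ with A_surf = 2πrL = 13.32 m².
T⁴ = 373.9/(0.22·5.67×10⁻⁸·13.32) = 2.250×10⁹ K⁴.

T ≈ 218 K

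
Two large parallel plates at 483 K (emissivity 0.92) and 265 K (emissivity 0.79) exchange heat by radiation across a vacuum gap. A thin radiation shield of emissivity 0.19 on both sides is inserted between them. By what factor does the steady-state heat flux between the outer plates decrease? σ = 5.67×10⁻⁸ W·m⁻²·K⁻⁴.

factor ≈ 8.04

Without shield: q₀ = σΔ(T⁴)/(1/ε₁+1/ε₂−1) with denominator 1.353.
With shield the two gaps are in series; the resistances add: (1/ε₁+1/ε_s−1)+(1/ε_s+1/ε₂−1) = 5.350+5.529 = 10.88.
Heat-flux ratio q₀/q = 10.88/1.353.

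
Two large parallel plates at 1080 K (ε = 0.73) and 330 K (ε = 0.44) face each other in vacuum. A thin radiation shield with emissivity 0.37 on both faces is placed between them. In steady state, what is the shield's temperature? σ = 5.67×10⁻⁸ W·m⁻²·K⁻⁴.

T_s ≈ 938 K

In steady state the net flux on the hot side equals that on the cold side.
σ(T₁⁴−T_s⁴)/D₁ = σ(T_s⁴−T₂⁴)/D₂, with D₁ = 1/ε₁+1/ε_s−1 = 3.073, D₂ = 1/ε_s+1/ε₂−1 = 3.975.
Solve for T_s⁴: T_s⁴ = (D₂·T₁⁴ + D₁·T₂⁴)/(D₁+D₂) = 7.726×10¹¹ K⁴.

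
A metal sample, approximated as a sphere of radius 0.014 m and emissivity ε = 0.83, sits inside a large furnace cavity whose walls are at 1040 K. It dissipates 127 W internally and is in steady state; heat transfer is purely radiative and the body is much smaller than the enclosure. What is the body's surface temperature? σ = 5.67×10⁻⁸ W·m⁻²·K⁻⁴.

For a small grey body in a large enclosure, net radiated power = εσA(T⁴ − T_w⁴).
Steady state: P = εσA(T⁴ − T_w⁴) with A = 4πr² = 0.002463 m².
T⁴ = P/(εσA) + T_w⁴ = 127/(0.83·5.67×10⁻⁸·0.002463) + (1040)⁴
    = 1.096×10¹² + 1.170×10¹² = 2.266×10¹² K⁴.

T ≈ 1230 K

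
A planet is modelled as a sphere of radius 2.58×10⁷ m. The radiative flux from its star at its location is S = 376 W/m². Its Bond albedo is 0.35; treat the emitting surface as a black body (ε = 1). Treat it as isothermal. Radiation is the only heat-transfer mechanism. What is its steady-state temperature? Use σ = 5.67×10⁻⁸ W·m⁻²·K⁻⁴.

At equilibrium, absorbed power = emitted power.
Absorbing cross-section = πr² = 2.091×10¹⁵ m²; emitting surface = 4πr² = 8.365×10¹⁵ m² (ratio 4).
(1−a)S·A_cross = εσ·A_surf·T⁴  ⇒  T⁴ = (1−a)S/(4σ).
T⁴ = 0.650·376/(4·5.67×10⁻⁸) = 1.078×10⁹ K⁴.
T = (1.078×10⁹)^(1/4).

T ≈ 181 K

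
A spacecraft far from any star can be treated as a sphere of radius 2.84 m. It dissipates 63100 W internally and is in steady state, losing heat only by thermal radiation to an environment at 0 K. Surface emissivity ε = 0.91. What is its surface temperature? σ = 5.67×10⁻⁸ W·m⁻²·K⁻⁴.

T ≈ 331 K

Steady state: internal power = radiated power, P = εσA T⁴.
Radiating area A = 4πr² = 101.4 m².
T⁴ = P/(εσA) = 63100/(0.91·5.67×10⁻⁸·101.4) = 1.207×10¹⁰ K⁴.
T = (1.207×10¹⁰)^(1/4).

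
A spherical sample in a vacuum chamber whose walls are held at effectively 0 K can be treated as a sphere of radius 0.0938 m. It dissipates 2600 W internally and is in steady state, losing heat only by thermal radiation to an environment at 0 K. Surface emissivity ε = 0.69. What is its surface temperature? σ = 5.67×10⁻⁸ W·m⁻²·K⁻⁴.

T ≈ 881 K

Steady state: internal power = radiated power, P = εσA T⁴.
Radiating area A = 4πr² = 0.1106 m².
T⁴ = P/(εσA) = 2600/(0.69·5.67×10⁻⁸·0.1106) = 6.011×10¹¹ K⁴.
T = (6.011×10¹¹)^(1/4).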